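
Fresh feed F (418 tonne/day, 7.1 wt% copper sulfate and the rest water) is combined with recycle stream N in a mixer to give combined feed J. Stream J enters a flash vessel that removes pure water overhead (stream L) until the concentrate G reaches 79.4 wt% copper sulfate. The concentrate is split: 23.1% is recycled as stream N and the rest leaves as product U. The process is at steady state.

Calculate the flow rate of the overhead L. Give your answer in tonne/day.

380.6 tonne/day

Overall copper sulfate balance (none leaves overhead): copper sulfate in fresh feed = copper sulfate in product, i.e. 418×0.071 = (1−0.231)·G·0.794.
G = 29.678/(0.794×0.769) = 48.606 tonne/day.
Recycle N = 0.231×48.606 = 11.228 tonne/day.
Combined feed J = 418 + 11.228 = 429.23 tonne/day.
Overhead L = J − G = 429.23 − 48.606 = 380.62 tonne/day.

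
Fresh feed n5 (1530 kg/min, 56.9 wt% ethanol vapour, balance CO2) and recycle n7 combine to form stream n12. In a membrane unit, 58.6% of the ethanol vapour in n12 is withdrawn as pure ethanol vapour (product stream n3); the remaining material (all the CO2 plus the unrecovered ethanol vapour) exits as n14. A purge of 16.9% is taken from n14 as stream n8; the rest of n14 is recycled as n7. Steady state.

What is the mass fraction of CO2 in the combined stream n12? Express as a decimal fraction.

0.746

CO2 enters only via n5 and leaves only via the purge: 1530×0.431 = 0.169×(CO2 in n14), and the membrane unit passes all CO2, so CO2 in n12 = CO2 in n14 = 3902 kg/min.
ethanol vapour in n12: m_A = 1530×0.569 + (1−0.169)·(1−0.586)·m_A, so m_A = 870.57/0.6560 = 1327.2 kg/min.
n12 = 1327.2 + 3902 = 5229.1 kg/min.
CO2 fraction in n12 = 3902/5229.1 = 0.746.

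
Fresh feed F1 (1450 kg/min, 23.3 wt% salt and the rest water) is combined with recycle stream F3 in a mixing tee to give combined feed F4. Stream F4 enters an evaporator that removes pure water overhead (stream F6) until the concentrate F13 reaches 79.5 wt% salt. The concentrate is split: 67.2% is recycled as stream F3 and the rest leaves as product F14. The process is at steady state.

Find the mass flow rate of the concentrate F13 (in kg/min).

Overall salt balance (none leaves overhead): salt in fresh feed = salt in product, i.e. 1450×0.233 = (1−0.672)·F13·0.795.
F13 = 337.85/(0.795×0.328) = 1295.6 kg/min.

1296 kg/min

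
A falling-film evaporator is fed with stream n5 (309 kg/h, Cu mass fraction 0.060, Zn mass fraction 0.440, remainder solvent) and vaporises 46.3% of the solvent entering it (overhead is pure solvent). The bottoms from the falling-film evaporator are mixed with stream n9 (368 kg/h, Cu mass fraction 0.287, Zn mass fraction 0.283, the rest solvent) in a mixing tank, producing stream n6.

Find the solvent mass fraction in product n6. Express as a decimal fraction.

Vapour removed = 0.463×0.500×309 = 71.534 kg/h; concentrate = 237.47 kg/h.
solvent reaching the mixer = 82.966 (from concentrate) + 368×0.430 = 241.21 kg/h.
Product flow = 237.47 + 368 = 605.47 kg/h; solvent fraction = 0.398.

0.398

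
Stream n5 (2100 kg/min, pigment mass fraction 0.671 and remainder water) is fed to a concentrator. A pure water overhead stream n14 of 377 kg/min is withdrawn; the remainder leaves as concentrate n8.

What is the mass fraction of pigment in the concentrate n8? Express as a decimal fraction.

pigment is not removed: 2100×0.671 = 1409.1 kg/min of pigment enters n8.
Concentrate = 2100 − 377 = 1723 kg/min.
Mass fraction = 1409.1/1723 = 0.818.

0.818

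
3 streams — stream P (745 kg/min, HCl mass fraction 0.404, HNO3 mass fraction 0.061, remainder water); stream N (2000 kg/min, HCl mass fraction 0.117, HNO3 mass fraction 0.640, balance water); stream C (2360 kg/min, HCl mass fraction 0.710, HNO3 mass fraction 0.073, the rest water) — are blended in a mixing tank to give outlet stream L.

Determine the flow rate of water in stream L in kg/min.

1397 kg/min

water out = water in = 745×0.535 + 2000×0.243 + 2360×0.217 = 1396.7 kg/min.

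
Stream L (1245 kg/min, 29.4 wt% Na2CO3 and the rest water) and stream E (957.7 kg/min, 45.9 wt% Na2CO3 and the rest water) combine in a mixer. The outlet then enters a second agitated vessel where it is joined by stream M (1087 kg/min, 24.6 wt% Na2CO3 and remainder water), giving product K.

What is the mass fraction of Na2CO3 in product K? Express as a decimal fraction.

Overall, product flow = 3289.7 kg/min.
Na2CO3 in = 1245×0.294 + 957.7×0.459 + 1087×0.246 = 1073 kg/min.
Na2CO3 fraction in K = 0.3262.

0.3262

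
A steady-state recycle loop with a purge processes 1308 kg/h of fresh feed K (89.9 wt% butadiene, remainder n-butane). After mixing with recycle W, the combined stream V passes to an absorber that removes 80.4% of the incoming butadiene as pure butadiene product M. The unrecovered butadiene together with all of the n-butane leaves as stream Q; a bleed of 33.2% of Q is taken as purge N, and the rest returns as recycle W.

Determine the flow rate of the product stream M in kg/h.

butadiene in V: m_A = 1308×0.899 + (1−0.332)·(1−0.804)·m_A, so m_A = 1175.9/0.8691 = 1353 kg/h.
Product M = 0.804×1353 = 1087.8 kg/h.

1088 kg/h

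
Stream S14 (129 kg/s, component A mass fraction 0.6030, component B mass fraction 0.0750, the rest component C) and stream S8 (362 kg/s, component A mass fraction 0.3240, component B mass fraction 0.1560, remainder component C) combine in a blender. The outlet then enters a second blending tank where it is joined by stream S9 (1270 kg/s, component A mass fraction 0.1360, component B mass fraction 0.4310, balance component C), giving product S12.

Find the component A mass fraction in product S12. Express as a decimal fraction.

0.2089

Overall, product flow = 1761 kg/s.
component A in = 129×0.603 + 362×0.324 + 1270×0.136 = 367.79 kg/s.
component A fraction in S12 = 0.2089.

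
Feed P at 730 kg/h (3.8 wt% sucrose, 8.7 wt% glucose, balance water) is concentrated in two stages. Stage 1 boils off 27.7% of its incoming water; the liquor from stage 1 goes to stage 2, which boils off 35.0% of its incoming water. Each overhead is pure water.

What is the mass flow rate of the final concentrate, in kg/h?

391.4 kg/h

water in feed = 730×0.875 = 638.75 kg/h.
After stage 1: water left = (1−0.277)×638.75 = 461.82; stream total = 553.07 kg/h.
After stage 2: water left = (1−0.350)×461.82 = 300.18; final concentrate = 391.43 kg/h.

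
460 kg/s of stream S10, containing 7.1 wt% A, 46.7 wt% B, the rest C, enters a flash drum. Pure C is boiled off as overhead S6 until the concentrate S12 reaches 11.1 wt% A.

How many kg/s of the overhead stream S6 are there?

A is conserved: 460×0.071 = 32.66 kg/s all reports to the concentrate.
Concentrate = 32.66/(target fraction) = 294.23 kg/s.
Overhead = 460 − 294.23 = 165.77 kg/s.

165.8 kg/s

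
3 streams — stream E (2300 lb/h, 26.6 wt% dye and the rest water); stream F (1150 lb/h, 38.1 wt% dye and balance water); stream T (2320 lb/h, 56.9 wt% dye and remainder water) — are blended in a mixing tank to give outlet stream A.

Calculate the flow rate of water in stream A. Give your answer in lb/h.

water out = water in = 2300×0.734 + 1150×0.619 + 2320×0.431 = 3400 lb/h.

3400 lb/h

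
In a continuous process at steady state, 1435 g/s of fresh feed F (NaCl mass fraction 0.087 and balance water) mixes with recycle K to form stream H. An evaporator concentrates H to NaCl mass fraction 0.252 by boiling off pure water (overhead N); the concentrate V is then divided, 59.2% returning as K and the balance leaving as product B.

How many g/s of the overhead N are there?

939.6 g/s

Overall NaCl balance (none leaves overhead): NaCl in fresh feed = NaCl in product, i.e. 1435×0.087 = (1−0.592)·V·0.252.
V = 124.84/(0.252×0.408) = 1214.3 g/s.
Recycle K = 0.592×1214.3 = 718.84 g/s.
Combined feed H = 1435 + 718.84 = 2153.8 g/s.
Overhead N = H − V = 2153.8 − 1214.3 = 939.58 g/s.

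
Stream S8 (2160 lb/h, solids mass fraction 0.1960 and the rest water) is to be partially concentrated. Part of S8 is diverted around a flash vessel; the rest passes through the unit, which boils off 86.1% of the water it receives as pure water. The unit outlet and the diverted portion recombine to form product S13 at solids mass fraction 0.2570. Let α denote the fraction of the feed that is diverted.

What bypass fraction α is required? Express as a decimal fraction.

All 2160×0.196 = 423.36 lb/h of solids reaches S13, so S13 = 423.36/0.257 = 1647.3 lb/h and vapour = 512.68 lb/h.
The evaporator receives (1−α)·2160 of feed at 0.804 water and removes 0.861 of that water:
0.861×0.804×(1−α)×2160 = 512.68
(1−α) = 512.68/1495.2 = 0.3429;  α = 0.6571.

0.657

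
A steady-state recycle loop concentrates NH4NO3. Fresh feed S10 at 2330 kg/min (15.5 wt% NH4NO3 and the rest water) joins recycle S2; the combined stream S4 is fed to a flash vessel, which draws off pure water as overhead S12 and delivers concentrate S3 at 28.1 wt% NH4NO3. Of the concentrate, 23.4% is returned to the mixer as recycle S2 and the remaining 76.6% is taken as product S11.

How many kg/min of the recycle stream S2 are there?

Overall NH4NO3 balance (none leaves overhead): NH4NO3 in fresh feed = NH4NO3 in product, i.e. 2330×0.155 = (1−0.234)·S3·0.281.
S3 = 361.15/(0.281×0.766) = 1677.8 kg/min.
Recycle S2 = 0.234×1677.8 = 392.62 kg/min.

392.6 kg/min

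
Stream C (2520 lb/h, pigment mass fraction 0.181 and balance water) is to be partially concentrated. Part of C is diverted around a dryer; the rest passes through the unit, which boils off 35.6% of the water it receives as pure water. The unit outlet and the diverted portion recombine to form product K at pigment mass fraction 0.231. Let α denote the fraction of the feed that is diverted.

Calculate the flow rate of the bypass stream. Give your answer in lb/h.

649.2 lb/h

All 2520×0.181 = 456.12 lb/h of pigment reaches K, so K = 456.12/0.231 = 1974.5 lb/h and vapour = 545.45 lb/h.
The evaporator receives (1−α)·2520 of feed at 0.819 water and removes 0.356 of that water:
0.356×0.819×(1−α)×2520 = 545.45
(1−α) = 545.45/734.74 = 0.7424;  α = 0.2576.
Bypass flow = 0.2576×2520 = 649.21 lb/h.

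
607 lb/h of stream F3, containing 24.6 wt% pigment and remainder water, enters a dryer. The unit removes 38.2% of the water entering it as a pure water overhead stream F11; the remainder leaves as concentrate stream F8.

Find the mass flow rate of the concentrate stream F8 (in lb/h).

432.2 lb/h

water entering = 607×0.754 = 457.68 lb/h; overhead removed = 0.382×457.68 = 174.83 lb/h.
Concentrate = 607 − 174.83 = 432.17 lb/h.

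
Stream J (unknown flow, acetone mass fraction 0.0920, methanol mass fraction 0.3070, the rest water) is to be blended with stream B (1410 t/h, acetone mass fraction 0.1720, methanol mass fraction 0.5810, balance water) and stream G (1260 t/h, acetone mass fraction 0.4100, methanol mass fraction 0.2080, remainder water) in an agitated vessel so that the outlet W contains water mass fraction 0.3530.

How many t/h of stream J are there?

455.3 t/h

Let J be the unknown flow. Total out = 2670 + J.
water balance: 829.59 + 0.601·J = 0.353·(2670 + J)
(0.601 − 0.353)·J = 0.353×2670 − 829.59 = 112.92
J = 112.92 / 0.248 = 455.32 t/h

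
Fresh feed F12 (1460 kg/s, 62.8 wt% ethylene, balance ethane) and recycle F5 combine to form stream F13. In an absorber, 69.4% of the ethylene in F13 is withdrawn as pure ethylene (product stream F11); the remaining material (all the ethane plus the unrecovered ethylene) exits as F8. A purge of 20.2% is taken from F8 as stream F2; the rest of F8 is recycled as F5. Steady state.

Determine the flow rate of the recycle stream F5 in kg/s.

2442 kg/s

ethane enters only via F12 and leaves only via the purge: 1460×0.372 = 0.202×(ethane in F8), and the absorber passes all ethane, so ethane in F13 = ethane in F8 = 2688.7 kg/s.
ethylene in F13: m_A = 1460×0.628 + (1−0.202)·(1−0.694)·m_A, so m_A = 916.88/0.7558 = 1213.1 kg/s.
F8 = (1−0.694)×1213.1 + 2688.7 = 3059.9 kg/s.
Recycle F5 = (1−0.202)×3059.9 = 2441.8 kg/s.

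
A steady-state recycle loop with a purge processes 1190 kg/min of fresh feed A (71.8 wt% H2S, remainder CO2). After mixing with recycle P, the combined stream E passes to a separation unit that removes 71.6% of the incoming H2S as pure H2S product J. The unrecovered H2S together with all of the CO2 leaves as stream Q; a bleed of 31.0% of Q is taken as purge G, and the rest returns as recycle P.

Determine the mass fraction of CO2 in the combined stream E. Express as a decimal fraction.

CO2 enters only via A and leaves only via the purge: 1190×0.282 = 0.310×(CO2 in Q), and the separation unit passes all CO2, so CO2 in E = CO2 in Q = 1082.5 kg/min.
H2S in E: m_A = 1190×0.718 + (1−0.310)·(1−0.716)·m_A, so m_A = 854.42/0.8040 = 1062.7 kg/min.
E = 1062.7 + 1082.5 = 2145.2 kg/min.
CO2 fraction in E = 1082.5/2145.2 = 0.5046.

0.5046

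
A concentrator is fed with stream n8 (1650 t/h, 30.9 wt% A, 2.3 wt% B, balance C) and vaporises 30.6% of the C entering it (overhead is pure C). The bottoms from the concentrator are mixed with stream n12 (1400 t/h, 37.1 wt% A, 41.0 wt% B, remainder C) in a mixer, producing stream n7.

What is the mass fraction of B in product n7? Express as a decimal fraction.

0.226

Vapour removed = 0.306×0.668×1650 = 337.27 t/h; concentrate = 1312.7 t/h.
B reaching the mixer = 37.95 (from concentrate) + 1400×0.410 = 611.95 t/h.
Product flow = 1312.7 + 1400 = 2712.7 t/h; B fraction = 0.226.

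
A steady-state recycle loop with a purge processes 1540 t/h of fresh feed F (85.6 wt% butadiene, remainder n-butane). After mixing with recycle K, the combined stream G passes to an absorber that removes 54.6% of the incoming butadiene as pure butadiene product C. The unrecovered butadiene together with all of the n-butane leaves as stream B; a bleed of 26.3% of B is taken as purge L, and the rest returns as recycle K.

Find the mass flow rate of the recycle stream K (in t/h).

1284 t/h

n-butane enters only via F and leaves only via the purge: 1540×0.144 = 0.263×(n-butane in B), and the absorber passes all n-butane, so n-butane in G = n-butane in B = 843.19 t/h.
butadiene in G: m_A = 1540×0.856 + (1−0.263)·(1−0.546)·m_A, so m_A = 1318.2/0.6654 = 1981.1 t/h.
B = (1−0.546)×1981.1 + 843.19 = 1742.6 t/h.
Recycle K = (1−0.263)×1742.6 = 1284.3 t/h.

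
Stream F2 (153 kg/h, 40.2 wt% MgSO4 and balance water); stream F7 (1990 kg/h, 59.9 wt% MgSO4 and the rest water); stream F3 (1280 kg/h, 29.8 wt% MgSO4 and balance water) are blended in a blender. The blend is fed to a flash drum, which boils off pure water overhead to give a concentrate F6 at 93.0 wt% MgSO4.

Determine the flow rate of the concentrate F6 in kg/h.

1758 kg/h

MgSO4 entering = 153×0.402 + 1990×0.599 + 1280×0.298 = 1635 kg/h.
All MgSO4 reports to F6, so F6 = 1635/0.930 = 1758 kg/h.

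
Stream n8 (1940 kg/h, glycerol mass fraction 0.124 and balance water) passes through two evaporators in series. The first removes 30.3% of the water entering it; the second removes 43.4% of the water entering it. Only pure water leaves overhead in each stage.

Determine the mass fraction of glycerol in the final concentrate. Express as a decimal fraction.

water in feed = 1940×0.876 = 1699.4 kg/h.
After stage 1: water left = (1−0.303)×1699.4 = 1184.5; stream total = 1425.1 kg/h.
After stage 2: water left = (1−0.434)×1184.5 = 670.43; final concentrate = 910.99 kg/h.
glycerol fraction = 240.56/910.99 = 0.264.

0.264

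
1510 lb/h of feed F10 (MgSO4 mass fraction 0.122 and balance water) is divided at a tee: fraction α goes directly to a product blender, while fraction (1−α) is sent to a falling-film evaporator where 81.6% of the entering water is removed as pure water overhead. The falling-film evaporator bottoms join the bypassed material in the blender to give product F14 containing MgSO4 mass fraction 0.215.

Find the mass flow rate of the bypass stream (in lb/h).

All 1510×0.122 = 184.22 lb/h of MgSO4 reaches F14, so F14 = 184.22/0.215 = 856.84 lb/h and vapour = 653.16 lb/h.
The evaporator receives (1−α)·1510 of feed at 0.878 water and removes 0.816 of that water:
0.816×0.878×(1−α)×1510 = 653.16
(1−α) = 653.16/1081.8 = 0.6038;  α = 0.3962.
Bypass flow = 0.3962×1510 = 598.33 lb/h.

598.3 lb/h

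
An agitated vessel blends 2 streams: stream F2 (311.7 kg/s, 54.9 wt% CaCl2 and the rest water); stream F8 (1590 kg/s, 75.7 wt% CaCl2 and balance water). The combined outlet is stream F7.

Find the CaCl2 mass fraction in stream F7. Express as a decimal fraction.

Total flow out = 311.7 + 1590 = 1901.7 kg/s.
CaCl2 in = 311.7×0.549 + 1590×0.757 = 1374.8 kg/s.
CaCl2 mass fraction in F7 = 1374.8/1901.7 = 0.723.

0.723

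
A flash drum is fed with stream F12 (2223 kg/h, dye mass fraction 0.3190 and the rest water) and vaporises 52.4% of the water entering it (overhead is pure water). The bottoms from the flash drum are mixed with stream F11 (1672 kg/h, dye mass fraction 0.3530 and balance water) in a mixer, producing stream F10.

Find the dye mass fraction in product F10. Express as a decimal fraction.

Vapour removed = 0.524×0.681×2223 = 793.26 kg/h; concentrate = 1429.7 kg/h.
dye reaching the mixer = 709.14 (from concentrate) + 1672×0.353 = 1299.4 kg/h.
Product flow = 1429.7 + 1672 = 3101.7 kg/h; dye fraction = 0.4189.

0.4189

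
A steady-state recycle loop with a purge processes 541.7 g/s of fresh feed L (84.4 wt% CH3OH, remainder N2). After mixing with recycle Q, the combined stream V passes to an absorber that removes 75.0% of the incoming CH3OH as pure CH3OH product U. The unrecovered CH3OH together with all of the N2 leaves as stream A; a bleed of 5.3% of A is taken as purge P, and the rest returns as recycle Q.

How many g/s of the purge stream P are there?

N2 enters only via L and leaves only via the purge: 541.7×0.156 = 0.053×(N2 in A), and the absorber passes all N2, so N2 in V = N2 in A = 1594.4 g/s.
CH3OH in V: m_A = 541.7×0.844 + (1−0.053)·(1−0.750)·m_A, so m_A = 457.19/0.7632 = 599.01 g/s.
A = (1−0.750)×599.01 + 1594.4 = 1744.2 g/s.
Purge P = 0.053×1744.2 = 92.442 g/s.

92.44 g/s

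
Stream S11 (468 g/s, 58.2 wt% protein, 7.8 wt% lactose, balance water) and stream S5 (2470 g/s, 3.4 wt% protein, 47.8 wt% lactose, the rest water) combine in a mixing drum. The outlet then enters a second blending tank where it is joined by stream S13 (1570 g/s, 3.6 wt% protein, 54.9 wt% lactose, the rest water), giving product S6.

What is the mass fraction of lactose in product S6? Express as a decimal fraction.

Overall, product flow = 4508 g/s.
lactose in = 468×0.078 + 2470×0.478 + 1570×0.549 = 2079.1 g/s.
lactose fraction in S6 = 0.4612.

0.4612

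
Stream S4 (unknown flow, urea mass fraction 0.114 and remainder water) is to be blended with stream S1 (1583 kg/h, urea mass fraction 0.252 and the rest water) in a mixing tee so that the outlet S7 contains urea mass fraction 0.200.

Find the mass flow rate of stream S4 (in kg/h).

Let S4 be the unknown flow. Total out = 1583 + S4.
urea balance: 398.92 + 0.114·S4 = 0.200·(1583 + S4)
(0.114 − 0.200)·S4 = 0.200×1583 − 398.92 = -82.316
S4 = -82.316 / -0.086 = 957.16 kg/h

957.2 kg/h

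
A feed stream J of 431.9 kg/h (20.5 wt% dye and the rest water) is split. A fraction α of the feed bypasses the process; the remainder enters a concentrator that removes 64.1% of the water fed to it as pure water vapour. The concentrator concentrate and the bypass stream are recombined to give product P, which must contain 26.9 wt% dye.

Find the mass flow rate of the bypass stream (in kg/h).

All 431.9×0.205 = 88.539 kg/h of dye reaches P, so P = 88.539/0.269 = 329.14 kg/h and vapour = 102.76 kg/h.
The evaporator receives (1−α)·431.9 of feed at 0.795 water and removes 0.641 of that water:
0.641×0.795×(1−α)×431.9 = 102.76
(1−α) = 102.76/220.09 = 0.4669;  α = 0.5331.
Bypass flow = 0.5331×431.9 = 230.26 kg/h.

230.3 kg/h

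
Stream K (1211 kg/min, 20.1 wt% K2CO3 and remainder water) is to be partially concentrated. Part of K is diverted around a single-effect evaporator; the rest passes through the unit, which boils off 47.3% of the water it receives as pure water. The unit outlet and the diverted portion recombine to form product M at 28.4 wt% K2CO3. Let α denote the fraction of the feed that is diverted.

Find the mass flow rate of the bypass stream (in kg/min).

274.5 kg/min

All 1211×0.201 = 243.41 kg/min of K2CO3 reaches M, so M = 243.41/0.284 = 857.08 kg/min and vapour = 353.92 kg/min.
The evaporator receives (1−α)·1211 of feed at 0.799 water and removes 0.473 of that water:
0.473×0.799×(1−α)×1211 = 353.92
(1−α) = 353.92/457.67 = 0.7733;  α = 0.2267.
Bypass flow = 0.2267×1211 = 274.53 kg/min.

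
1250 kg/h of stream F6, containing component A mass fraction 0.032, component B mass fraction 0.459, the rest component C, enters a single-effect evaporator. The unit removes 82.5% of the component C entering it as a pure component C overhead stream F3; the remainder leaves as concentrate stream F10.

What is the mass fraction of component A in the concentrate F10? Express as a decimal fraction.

0.055

component A is not removed: 1250×0.032 = 40 kg/h of component A enters F10.
component C entering = 1250×0.509 = 636.25 kg/h; overhead removed = 0.825×636.25 = 524.91 kg/h.
Concentrate = 1250 − 524.91 = 725.09 kg/h.
Mass fraction = 40/725.09 = 0.055.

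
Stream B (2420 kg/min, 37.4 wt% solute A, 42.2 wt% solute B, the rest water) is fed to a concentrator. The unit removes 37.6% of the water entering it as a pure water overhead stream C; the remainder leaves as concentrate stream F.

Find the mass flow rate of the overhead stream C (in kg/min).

water entering = 2420×0.204 = 493.68 kg/min; overhead removed = 0.376×493.68 = 185.62 kg/min.

185.6 kg/min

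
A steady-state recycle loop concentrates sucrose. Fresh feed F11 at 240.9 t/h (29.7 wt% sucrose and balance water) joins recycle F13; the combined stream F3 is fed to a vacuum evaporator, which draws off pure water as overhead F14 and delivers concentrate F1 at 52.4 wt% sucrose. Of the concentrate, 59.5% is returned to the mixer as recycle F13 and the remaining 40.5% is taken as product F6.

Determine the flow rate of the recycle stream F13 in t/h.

Overall sucrose balance (none leaves overhead): sucrose in fresh feed = sucrose in product, i.e. 240.9×0.297 = (1−0.595)·F1·0.524.
F1 = 71.547/(0.524×0.405) = 337.14 t/h.
Recycle F13 = 0.595×337.14 = 200.6 t/h.

200.6 t/h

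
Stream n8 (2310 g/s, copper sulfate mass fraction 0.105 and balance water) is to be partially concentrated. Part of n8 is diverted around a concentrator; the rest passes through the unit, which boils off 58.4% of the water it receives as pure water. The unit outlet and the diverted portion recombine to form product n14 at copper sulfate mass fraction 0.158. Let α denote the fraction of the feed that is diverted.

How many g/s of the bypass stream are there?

827.5 g/s

All 2310×0.105 = 242.55 g/s of copper sulfate reaches n14, so n14 = 242.55/0.158 = 1535.1 g/s and vapour = 774.87 g/s.
The evaporator receives (1−α)·2310 of feed at 0.895 water and removes 0.584 of that water:
0.584×0.895×(1−α)×2310 = 774.87
(1−α) = 774.87/1207.4 = 0.6418;  α = 0.3582.
Bypass flow = 0.3582×2310 = 827.5 g/s.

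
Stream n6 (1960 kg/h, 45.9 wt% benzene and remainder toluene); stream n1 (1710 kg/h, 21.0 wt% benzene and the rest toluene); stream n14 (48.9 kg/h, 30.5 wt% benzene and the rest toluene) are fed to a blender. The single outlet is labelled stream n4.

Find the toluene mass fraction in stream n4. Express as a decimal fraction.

Total flow out = 1960 + 1710 + 48.9 = 3718.9 kg/h.
toluene in = 1960×0.541 + 1710×0.790 + 48.9×0.695 = 2445.2 kg/h.
toluene mass fraction in n4 = 2445.2/3718.9 = 0.658.

0.658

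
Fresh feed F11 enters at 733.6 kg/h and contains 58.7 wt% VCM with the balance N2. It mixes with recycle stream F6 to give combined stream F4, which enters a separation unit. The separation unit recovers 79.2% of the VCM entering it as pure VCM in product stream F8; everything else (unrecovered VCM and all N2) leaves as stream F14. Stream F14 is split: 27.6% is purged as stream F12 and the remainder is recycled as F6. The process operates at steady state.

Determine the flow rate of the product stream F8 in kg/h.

VCM in F4: m_A = 733.6×0.587 + (1−0.276)·(1−0.792)·m_A, so m_A = 430.62/0.8494 = 506.97 kg/h.
Product F8 = 0.792×506.97 = 401.52 kg/h.

401.5 kg/h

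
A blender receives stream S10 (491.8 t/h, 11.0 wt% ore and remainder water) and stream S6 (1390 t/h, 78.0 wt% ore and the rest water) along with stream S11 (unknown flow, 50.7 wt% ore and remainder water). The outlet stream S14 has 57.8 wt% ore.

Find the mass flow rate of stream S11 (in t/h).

712.9 t/h

Let S11 be the unknown flow. Total out = 1881.8 + S11.
ore balance: 1138.3 + 0.507·S11 = 0.578·(1881.8 + S11)
(0.507 − 0.578)·S11 = 0.578×1881.8 − 1138.3 = -50.618
S11 = -50.618 / -0.071 = 712.92 t/h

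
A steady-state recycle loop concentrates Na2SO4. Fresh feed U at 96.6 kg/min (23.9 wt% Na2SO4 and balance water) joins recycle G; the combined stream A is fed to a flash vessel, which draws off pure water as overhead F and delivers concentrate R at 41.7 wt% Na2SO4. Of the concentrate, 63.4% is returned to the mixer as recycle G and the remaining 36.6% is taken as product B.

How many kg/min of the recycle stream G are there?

Overall Na2SO4 balance (none leaves overhead): Na2SO4 in fresh feed = Na2SO4 in product, i.e. 96.6×0.239 = (1−0.634)·R·0.417.
R = 23.087/(0.417×0.366) = 151.27 kg/min.
Recycle G = 0.634×151.27 = 95.906 kg/min.

95.91 kg/min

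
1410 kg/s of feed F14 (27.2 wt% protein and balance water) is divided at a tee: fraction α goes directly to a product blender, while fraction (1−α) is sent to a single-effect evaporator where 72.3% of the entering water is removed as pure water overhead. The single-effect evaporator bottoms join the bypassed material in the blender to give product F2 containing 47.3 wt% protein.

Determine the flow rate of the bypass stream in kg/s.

271.6 kg/s

All 1410×0.272 = 383.52 kg/s of protein reaches F2, so F2 = 383.52/0.473 = 810.82 kg/s and vapour = 599.18 kg/s.
The evaporator receives (1−α)·1410 of feed at 0.728 water and removes 0.723 of that water:
0.723×0.728×(1−α)×1410 = 599.18
(1−α) = 599.18/742.15 = 0.8074;  α = 0.1926.
Bypass flow = 0.1926×1410 = 271.63 kg/s.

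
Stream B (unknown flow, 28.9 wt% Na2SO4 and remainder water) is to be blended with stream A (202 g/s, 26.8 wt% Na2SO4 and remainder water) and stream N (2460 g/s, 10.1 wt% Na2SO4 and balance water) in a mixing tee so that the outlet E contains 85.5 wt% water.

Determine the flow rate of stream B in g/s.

579.1 g/s

Let B be the unknown flow. Total out = 2662 + B.
water balance: 2359.4 + 0.711·B = 0.855·(2662 + B)
(0.711 − 0.855)·B = 0.855×2662 − 2359.4 = -83.394
B = -83.394 / -0.144 = 579.13 g/s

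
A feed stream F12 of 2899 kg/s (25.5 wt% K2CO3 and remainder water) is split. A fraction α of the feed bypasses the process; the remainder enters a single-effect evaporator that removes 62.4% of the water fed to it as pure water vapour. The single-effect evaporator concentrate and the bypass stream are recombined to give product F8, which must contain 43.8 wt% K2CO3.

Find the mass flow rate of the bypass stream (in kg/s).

All 2899×0.255 = 739.25 kg/s of K2CO3 reaches F8, so F8 = 739.25/0.438 = 1687.8 kg/s and vapour = 1211.2 kg/s.
The evaporator receives (1−α)·2899 of feed at 0.745 water and removes 0.624 of that water:
0.624×0.745×(1−α)×2899 = 1211.2
(1−α) = 1211.2/1347.7 = 0.8987;  α = 0.1013.
Bypass flow = 0.1013×2899 = 293.54 kg/s.

293.5 kg/s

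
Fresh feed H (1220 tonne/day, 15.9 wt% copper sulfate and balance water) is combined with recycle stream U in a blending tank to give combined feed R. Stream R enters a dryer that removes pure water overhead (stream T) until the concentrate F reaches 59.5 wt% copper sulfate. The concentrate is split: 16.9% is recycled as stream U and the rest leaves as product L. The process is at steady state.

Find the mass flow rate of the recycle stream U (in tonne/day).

Overall copper sulfate balance (none leaves overhead): copper sulfate in fresh feed = copper sulfate in product, i.e. 1220×0.159 = (1−0.169)·F·0.595.
F = 193.98/(0.595×0.831) = 392.32 tonne/day.
Recycle U = 0.169×392.32 = 66.302 tonne/day.

66.3 tonne/day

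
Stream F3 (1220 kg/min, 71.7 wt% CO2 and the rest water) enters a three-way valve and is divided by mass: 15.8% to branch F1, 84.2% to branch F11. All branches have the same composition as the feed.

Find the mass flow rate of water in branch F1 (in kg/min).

Branch F1 total = 0.158×1220 = 192.76 kg/min.
water in F1 = 0.283×192.76 = 54.551 kg/min.

54.55 kg/min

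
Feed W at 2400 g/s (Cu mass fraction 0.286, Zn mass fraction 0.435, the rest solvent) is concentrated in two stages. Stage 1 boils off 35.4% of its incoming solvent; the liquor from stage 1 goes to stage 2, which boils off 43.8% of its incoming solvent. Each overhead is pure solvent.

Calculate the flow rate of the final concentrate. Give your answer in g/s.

solvent in feed = 2400×0.279 = 669.6 g/s.
After stage 1: solvent left = (1−0.354)×669.6 = 432.56; stream total = 2163 g/s.
After stage 2: solvent left = (1−0.438)×432.56 = 243.1; final concentrate = 1973.5 g/s.

1973 g/s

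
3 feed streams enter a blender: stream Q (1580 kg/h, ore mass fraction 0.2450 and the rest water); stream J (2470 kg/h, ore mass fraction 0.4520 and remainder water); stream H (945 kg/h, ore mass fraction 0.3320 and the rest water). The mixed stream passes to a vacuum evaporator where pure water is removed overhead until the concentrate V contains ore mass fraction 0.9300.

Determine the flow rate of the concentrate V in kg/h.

ore entering = 1580×0.245 + 2470×0.452 + 945×0.332 = 1817.3 kg/h.
All ore reports to V, so V = 1817.3/0.930 = 1954.1 kg/h.

1954 kg/h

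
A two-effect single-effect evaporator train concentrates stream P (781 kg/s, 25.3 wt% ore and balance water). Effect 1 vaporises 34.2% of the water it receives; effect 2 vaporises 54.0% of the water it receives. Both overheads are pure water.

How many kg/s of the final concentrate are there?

water in feed = 781×0.747 = 583.41 kg/s.
After stage 1: water left = (1−0.342)×583.41 = 383.88; stream total = 581.47 kg/s.
After stage 2: water left = (1−0.540)×383.88 = 176.59; final concentrate = 374.18 kg/s.

374.2 kg/s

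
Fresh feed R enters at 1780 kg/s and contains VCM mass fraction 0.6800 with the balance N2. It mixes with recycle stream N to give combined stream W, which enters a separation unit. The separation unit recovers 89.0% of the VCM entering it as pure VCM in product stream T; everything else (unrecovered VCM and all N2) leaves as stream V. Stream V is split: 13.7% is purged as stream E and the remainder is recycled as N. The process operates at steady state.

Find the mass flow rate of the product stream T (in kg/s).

VCM in W: m_A = 1780×0.680 + (1−0.137)·(1−0.890)·m_A, so m_A = 1210.4/0.9051 = 1337.4 kg/s.
Product T = 0.890×1337.4 = 1190.2 kg/s.

1190 kg/s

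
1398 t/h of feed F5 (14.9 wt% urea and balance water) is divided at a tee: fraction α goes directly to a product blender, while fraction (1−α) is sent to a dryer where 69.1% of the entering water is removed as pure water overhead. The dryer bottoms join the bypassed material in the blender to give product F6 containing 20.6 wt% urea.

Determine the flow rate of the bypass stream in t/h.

740.2 t/h

All 1398×0.149 = 208.3 t/h of urea reaches F6, so F6 = 208.3/0.206 = 1011.2 t/h and vapour = 386.83 t/h.
The evaporator receives (1−α)·1398 of feed at 0.851 water and removes 0.691 of that water:
0.691×0.851×(1−α)×1398 = 386.83
(1−α) = 386.83/822.08 = 0.4705;  α = 0.5295.
Bypass flow = 0.5295×1398 = 740.18 t/h.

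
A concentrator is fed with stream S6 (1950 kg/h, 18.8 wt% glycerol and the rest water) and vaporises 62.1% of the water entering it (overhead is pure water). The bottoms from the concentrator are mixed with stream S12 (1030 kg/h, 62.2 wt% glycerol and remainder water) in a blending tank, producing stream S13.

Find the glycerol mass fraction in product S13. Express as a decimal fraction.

Vapour removed = 0.621×0.812×1950 = 983.29 kg/h; concentrate = 966.71 kg/h.
glycerol reaching the mixer = 366.6 (from concentrate) + 1030×0.622 = 1007.3 kg/h.
Product flow = 966.71 + 1030 = 1996.7 kg/h; glycerol fraction = 0.504.

0.504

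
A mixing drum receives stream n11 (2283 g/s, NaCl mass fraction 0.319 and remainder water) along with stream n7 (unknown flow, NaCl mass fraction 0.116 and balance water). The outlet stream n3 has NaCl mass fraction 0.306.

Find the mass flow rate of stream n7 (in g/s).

156.2 g/s

Let n7 be the unknown flow. Total out = 2283 + n7.
NaCl balance: 728.28 + 0.116·n7 = 0.306·(2283 + n7)
(0.116 − 0.306)·n7 = 0.306×2283 − 728.28 = -29.679
n7 = -29.679 / -0.190 = 156.21 g/s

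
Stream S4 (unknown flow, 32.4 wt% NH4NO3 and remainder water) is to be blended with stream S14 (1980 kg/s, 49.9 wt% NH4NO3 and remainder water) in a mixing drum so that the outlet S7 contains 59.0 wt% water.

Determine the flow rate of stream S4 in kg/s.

Let S4 be the unknown flow. Total out = 1980 + S4.
water balance: 991.98 + 0.676·S4 = 0.590·(1980 + S4)
(0.676 − 0.590)·S4 = 0.590×1980 − 991.98 = 176.22
S4 = 176.22 / 0.086 = 2049.1 kg/s

2049 kg/s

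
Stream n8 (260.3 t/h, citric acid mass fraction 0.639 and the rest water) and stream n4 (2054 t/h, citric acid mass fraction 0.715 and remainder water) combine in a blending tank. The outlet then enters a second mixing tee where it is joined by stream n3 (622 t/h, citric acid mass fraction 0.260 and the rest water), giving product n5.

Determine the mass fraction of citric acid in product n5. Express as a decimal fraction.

Overall, product flow = 2936.3 t/h.
citric acid in = 260.3×0.639 + 2054×0.715 + 622×0.260 = 1796.7 t/h.
citric acid fraction in n5 = 0.612.

0.612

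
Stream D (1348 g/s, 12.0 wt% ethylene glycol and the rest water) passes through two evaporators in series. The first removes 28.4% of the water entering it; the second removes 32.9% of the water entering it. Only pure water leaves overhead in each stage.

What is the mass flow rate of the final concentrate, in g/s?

731.7 g/s

water in feed = 1348×0.880 = 1186.2 g/s.
After stage 1: water left = (1−0.284)×1186.2 = 849.35; stream total = 1011.1 g/s.
After stage 2: water left = (1−0.329)×849.35 = 569.91; final concentrate = 731.67 g/s.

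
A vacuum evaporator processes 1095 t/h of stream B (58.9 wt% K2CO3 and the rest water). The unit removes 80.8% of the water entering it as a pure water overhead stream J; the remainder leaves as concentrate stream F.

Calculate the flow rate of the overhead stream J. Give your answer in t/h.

363.6 t/h

water entering = 1095×0.411 = 450.04 t/h; overhead removed = 0.808×450.04 = 363.64 t/h.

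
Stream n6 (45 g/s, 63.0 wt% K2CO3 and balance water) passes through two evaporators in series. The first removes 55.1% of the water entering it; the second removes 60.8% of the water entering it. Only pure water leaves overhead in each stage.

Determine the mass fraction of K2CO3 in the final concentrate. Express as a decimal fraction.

0.9063

water in feed = 45×0.370 = 16.65 g/s.
After stage 1: water left = (1−0.551)×16.65 = 7.4758; stream total = 35.826 g/s.
After stage 2: water left = (1−0.608)×7.4758 = 2.9305; final concentrate = 31.281 g/s.
K2CO3 fraction = 28.35/31.281 = 0.9063.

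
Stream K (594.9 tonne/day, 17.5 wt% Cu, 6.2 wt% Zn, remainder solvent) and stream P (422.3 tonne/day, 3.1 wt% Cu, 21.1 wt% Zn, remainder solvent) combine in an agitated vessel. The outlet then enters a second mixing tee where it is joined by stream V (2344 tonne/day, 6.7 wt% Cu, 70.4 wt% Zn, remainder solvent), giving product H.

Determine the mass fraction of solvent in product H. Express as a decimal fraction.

0.390

Overall, product flow = 3361.2 tonne/day.
solvent in = 594.9×0.763 + 422.3×0.758 + 2344×0.229 = 1310.8 tonne/day.
solvent fraction in H = 0.390.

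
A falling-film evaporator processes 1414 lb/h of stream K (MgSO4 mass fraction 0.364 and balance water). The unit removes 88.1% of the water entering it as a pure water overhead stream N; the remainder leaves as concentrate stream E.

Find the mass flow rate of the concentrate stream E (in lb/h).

621.7 lb/h

water entering = 1414×0.636 = 899.3 lb/h; overhead removed = 0.881×899.3 = 792.29 lb/h.
Concentrate = 1414 − 792.29 = 621.71 lb/h.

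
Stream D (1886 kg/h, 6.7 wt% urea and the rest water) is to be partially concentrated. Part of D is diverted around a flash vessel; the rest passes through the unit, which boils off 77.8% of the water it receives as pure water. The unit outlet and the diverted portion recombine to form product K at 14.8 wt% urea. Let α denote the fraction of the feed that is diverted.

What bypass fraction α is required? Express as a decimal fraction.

0.246

All 1886×0.067 = 126.36 kg/h of urea reaches K, so K = 126.36/0.148 = 853.8 kg/h and vapour = 1032.2 kg/h.
The evaporator receives (1−α)·1886 of feed at 0.933 water and removes 0.778 of that water:
0.778×0.933×(1−α)×1886 = 1032.2
(1−α) = 1032.2/1369 = 0.7540;  α = 0.2460.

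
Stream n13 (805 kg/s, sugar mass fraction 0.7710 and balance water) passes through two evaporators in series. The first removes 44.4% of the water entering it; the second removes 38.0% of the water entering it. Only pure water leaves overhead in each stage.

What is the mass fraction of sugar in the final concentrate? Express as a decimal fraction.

0.9071

water in feed = 805×0.229 = 184.34 kg/s.
After stage 1: water left = (1−0.444)×184.34 = 102.5; stream total = 723.15 kg/s.
After stage 2: water left = (1−0.380)×102.5 = 63.547; final concentrate = 684.2 kg/s.
sugar fraction = 620.65/684.2 = 0.9071.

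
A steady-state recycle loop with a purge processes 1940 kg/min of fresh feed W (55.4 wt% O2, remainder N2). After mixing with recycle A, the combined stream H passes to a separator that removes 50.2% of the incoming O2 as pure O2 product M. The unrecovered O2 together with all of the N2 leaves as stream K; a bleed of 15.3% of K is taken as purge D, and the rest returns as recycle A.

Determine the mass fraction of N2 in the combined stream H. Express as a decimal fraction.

0.7526

N2 enters only via W and leaves only via the purge: 1940×0.446 = 0.153×(N2 in K), and the separator passes all N2, so N2 in H = N2 in K = 5655.2 kg/min.
O2 in H: m_A = 1940×0.554 + (1−0.153)·(1−0.502)·m_A, so m_A = 1074.8/0.5782 = 1858.8 kg/min.
H = 1858.8 + 5655.2 = 7514 kg/min.
N2 fraction in H = 5655.2/7514 = 0.7526.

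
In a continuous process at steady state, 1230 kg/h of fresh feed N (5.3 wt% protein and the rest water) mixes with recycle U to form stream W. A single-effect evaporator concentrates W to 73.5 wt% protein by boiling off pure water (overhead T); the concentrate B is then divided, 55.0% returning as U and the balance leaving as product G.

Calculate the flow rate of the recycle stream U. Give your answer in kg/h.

Overall protein balance (none leaves overhead): protein in fresh feed = protein in product, i.e. 1230×0.053 = (1−0.550)·B·0.735.
B = 65.19/(0.735×0.450) = 197.1 kg/h.
Recycle U = 0.550×197.1 = 108.4 kg/h.

108.4 kg/h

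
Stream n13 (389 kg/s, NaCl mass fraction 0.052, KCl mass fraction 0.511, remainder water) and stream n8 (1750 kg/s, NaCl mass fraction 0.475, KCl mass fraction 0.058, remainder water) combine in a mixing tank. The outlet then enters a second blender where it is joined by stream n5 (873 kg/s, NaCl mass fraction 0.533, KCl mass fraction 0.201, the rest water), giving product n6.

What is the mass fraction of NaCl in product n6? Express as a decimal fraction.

0.437

Overall, product flow = 3012 kg/s.
NaCl in = 389×0.052 + 1750×0.475 + 873×0.533 = 1316.8 kg/s.
NaCl fraction in n6 = 0.437.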